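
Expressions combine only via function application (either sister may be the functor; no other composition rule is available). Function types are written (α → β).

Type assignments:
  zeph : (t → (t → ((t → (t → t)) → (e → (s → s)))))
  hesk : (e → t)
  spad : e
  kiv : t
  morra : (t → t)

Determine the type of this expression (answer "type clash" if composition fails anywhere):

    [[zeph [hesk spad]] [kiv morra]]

((t → (t → t)) → (e → (s → s)))

[hesk spad] — hesk of type (e → t) combines with spad of type e: type t.
[zeph [hesk spad]] — zeph of type (t → (t → ((t → (t → t)) → (e → (s → s))))) combines with [hesk spad] of type t: type (t → ((t → (t → t)) → (e → (s → s)))).
[kiv morra] — morra of type (t → t) combines with kiv of type t: type t.
[[zeph [hesk spad]] [kiv morra]] — [zeph [hesk spad]] of type (t → ((t → (t → t)) → (e → (s → s)))) combines with [kiv morra] of type t: type ((t → (t → t)) → (e → (s → s))).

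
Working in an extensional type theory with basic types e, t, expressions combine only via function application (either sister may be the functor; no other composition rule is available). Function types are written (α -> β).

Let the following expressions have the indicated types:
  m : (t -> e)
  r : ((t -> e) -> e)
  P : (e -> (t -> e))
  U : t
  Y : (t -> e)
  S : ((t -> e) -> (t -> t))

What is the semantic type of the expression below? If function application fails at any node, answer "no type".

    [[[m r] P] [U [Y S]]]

[m r]: functor r : ((t -> e) -> e), argument m : (t -> e); result e.
[[m r] P]: functor P : (e -> (t -> e)), argument [m r] : e; result (t -> e).
[Y S]: functor S : ((t -> e) -> (t -> t)), argument Y : (t -> e); result (t -> t).
[U [Y S]]: functor [Y S] : (t -> t), argument U : t; result t.
[[[m r] P] [U [Y S]]]: functor [[m r] P] : (t -> e), argument [U [Y S]] : t; result e.

e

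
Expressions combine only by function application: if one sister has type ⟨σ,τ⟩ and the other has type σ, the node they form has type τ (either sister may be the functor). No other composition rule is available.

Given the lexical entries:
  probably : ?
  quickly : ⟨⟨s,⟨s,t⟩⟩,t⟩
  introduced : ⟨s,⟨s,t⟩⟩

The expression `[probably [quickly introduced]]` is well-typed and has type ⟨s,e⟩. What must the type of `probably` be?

⟨t,⟨s,e⟩⟩

For [probably [quickly introduced]] to have type ⟨s,e⟩ with [quickly introduced] of type t, probably must be the function: probably : ⟨t,⟨s,e⟩⟩.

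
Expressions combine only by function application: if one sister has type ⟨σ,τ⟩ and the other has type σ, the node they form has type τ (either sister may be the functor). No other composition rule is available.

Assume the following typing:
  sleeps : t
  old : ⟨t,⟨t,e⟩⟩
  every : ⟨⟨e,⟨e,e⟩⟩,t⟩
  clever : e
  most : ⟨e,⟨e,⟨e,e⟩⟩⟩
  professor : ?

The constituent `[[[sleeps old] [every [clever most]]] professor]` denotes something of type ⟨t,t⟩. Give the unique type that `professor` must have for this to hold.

For [[[sleeps old] [every [clever most]]] professor] to have type ⟨t,t⟩ with [[sleeps old] [every [clever most]]] of type e, professor must be the function: professor : ⟨e,⟨t,t⟩⟩.

⟨e,⟨t,t⟩⟩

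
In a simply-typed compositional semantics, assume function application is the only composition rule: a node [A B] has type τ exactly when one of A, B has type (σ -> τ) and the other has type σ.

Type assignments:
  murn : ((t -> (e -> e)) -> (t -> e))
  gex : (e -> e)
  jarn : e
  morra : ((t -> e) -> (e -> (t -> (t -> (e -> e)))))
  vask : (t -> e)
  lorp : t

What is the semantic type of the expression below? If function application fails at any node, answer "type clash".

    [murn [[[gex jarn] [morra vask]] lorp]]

(t -> e)

[gex jarn]: (e -> e) applied to e yields e.
[morra vask]: ((t -> e) -> (e -> (t -> (t -> (e -> e))))) applied to (t -> e) yields (e -> (t -> (t -> (e -> e)))).
[[gex jarn] [morra vask]]: (e -> (t -> (t -> (e -> e)))) applied to e yields (t -> (t -> (e -> e))).
[[[gex jarn] [morra vask]] lorp]: (t -> (t -> (e -> e))) applied to t yields (t -> (e -> e)).
[murn [[[gex jarn] [morra vask]] lorp]]: ((t -> (e -> e)) -> (t -> e)) applied to (t -> (e -> e)) yields (t -> e).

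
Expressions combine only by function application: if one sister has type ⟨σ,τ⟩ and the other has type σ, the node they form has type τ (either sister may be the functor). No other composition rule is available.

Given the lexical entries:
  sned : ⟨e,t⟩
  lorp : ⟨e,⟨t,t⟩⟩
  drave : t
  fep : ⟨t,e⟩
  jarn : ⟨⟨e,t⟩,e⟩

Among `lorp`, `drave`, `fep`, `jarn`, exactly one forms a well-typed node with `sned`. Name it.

lorp : ⟨e,⟨t,t⟩⟩ — does not combine with sned.
drave : t — does not combine with sned.
fep : ⟨t,e⟩ — does not combine with sned.
jarn — combines: jarn : ⟨⟨e,t⟩,e⟩ takes sned : ⟨e,t⟩ as argument, giving e.

jarn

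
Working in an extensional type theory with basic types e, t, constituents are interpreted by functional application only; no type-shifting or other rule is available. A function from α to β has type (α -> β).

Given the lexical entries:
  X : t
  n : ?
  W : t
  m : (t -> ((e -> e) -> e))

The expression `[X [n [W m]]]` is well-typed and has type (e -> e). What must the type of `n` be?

(((e -> e) -> e) -> (t -> (e -> e)))

For [X [n [W m]]] to have type (e -> e) with X of type t, [n [W m]] must be the function: [n [W m]] : (t -> (e -> e)).
For [n [W m]] to have type (t -> (e -> e)) with [W m] of type ((e -> e) -> e), n must be the function: n : (((e -> e) -> e) -> (t -> (e -> e))).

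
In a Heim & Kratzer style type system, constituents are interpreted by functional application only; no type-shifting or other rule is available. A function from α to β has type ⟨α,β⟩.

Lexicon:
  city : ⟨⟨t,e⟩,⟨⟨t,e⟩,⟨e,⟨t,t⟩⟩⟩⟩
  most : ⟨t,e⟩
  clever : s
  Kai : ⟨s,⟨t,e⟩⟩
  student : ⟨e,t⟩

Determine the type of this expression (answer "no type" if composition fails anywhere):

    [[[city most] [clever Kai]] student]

[city most]: ⟨⟨t,e⟩,⟨⟨t,e⟩,⟨e,⟨t,t⟩⟩⟩⟩ applied to ⟨t,e⟩ yields ⟨⟨t,e⟩,⟨e,⟨t,t⟩⟩⟩.
[clever Kai]: ⟨s,⟨t,e⟩⟩ applied to s yields ⟨t,e⟩.
[[city most] [clever Kai]]: ⟨⟨t,e⟩,⟨e,⟨t,t⟩⟩⟩ applied to ⟨t,e⟩ yields ⟨e,⟨t,t⟩⟩.
At [[[city most] [clever Kai]] student]: neither ⟨e,⟨t,t⟩⟩ nor ⟨e,t⟩ can take the other as argument; the node is ill-typed.

no type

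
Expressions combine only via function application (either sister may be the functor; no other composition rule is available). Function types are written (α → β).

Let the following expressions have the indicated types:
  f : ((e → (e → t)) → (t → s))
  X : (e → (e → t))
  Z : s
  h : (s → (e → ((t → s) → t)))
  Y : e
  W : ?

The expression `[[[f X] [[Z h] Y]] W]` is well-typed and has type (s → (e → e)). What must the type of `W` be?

(t → (s → (e → e)))

At [[[f X] [[Z h] Y]] W] (required: (s → (e → e))): [[f X] [[Z h] Y]] is t, which is not a function with range (s → (e → e)); hence W is the functor — type (t → (s → (e → e))).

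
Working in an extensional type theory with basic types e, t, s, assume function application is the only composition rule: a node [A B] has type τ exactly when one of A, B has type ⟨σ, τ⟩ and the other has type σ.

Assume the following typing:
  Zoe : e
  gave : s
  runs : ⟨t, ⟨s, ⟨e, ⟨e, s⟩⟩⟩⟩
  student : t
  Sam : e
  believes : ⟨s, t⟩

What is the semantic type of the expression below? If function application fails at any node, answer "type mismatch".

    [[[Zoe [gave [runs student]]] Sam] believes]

t

[runs student]: runs is ⟨t, ⟨s, ⟨e, ⟨e, s⟩⟩⟩⟩, student is t; result ⟨s, ⟨e, ⟨e, s⟩⟩⟩.
[gave [runs student]]: [runs student] is ⟨s, ⟨e, ⟨e, s⟩⟩⟩, gave is s; result ⟨e, ⟨e, s⟩⟩.
[Zoe [gave [runs student]]]: [gave [runs student]] is ⟨e, ⟨e, s⟩⟩, Zoe is e; result ⟨e, s⟩.
[[Zoe [gave [runs student]]] Sam]: [Zoe [gave [runs student]]] is ⟨e, s⟩, Sam is e; result s.
[[[Zoe [gave [runs student]]] Sam] believes]: believes is ⟨s, t⟩, [[Zoe [gave [runs student]]] Sam] is s; result t.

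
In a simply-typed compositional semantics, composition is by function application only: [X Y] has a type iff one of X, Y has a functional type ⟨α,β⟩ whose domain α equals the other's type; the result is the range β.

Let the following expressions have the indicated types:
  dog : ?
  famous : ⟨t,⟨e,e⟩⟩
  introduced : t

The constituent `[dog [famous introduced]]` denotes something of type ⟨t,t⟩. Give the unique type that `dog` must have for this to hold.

[dog [famous introduced]] must have type ⟨t,t⟩. The sister [famous introduced] has type ⟨e,e⟩; that is not a function onto ⟨t,t⟩, so dog must be the functor, of type ⟨⟨e,e⟩,⟨t,t⟩⟩.

⟨⟨e,e⟩,⟨t,t⟩⟩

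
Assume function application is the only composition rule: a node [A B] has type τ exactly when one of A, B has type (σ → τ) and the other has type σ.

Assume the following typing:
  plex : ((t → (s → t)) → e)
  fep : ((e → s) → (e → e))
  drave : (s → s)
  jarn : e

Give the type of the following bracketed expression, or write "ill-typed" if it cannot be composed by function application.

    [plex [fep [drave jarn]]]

[drave jarn]: (s → s) and e cannot combine by function application — type clash.

ill-typed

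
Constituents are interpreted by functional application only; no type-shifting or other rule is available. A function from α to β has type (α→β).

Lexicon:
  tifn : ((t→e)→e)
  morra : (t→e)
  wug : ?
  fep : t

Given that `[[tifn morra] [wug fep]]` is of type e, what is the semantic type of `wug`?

(t→(e→e))

[[tifn morra] [wug fep]] is required to be e. [tifn morra] : e cannot yield e as functor, so [wug fep] : (e→e).
[wug fep] is required to be (e→e). fep : t cannot yield (e→e) as functor, so wug : (t→(e→e)).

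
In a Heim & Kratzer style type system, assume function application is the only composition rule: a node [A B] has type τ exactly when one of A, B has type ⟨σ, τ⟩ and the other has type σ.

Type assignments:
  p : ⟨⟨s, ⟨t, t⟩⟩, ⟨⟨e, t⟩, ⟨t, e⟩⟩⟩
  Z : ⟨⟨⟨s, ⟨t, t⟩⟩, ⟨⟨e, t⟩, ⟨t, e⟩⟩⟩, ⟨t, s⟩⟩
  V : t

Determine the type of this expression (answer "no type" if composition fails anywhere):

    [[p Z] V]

s

[p Z] — Z of type ⟨⟨⟨s, ⟨t, t⟩⟩, ⟨⟨e, t⟩, ⟨t, e⟩⟩⟩, ⟨t, s⟩⟩ combines with p of type ⟨⟨s, ⟨t, t⟩⟩, ⟨⟨e, t⟩, ⟨t, e⟩⟩⟩: type ⟨t, s⟩.
[[p Z] V] — [p Z] of type ⟨t, s⟩ combines with V of type t: type s.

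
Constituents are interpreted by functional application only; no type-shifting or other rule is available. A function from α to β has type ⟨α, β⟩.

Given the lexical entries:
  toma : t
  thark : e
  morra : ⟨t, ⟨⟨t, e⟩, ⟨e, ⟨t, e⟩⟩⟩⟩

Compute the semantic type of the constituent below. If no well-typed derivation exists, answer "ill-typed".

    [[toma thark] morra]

ill-typed

[toma thark]: t and e cannot combine by function application — type clash.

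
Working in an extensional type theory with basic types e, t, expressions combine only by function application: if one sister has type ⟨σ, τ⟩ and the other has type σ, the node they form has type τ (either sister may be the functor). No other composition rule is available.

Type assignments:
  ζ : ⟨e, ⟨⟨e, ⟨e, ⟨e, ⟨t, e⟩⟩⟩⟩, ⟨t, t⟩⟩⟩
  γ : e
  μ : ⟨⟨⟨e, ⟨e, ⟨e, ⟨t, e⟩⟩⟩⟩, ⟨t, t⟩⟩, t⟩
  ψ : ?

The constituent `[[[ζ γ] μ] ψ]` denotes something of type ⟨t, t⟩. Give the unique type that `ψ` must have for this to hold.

For [[[ζ γ] μ] ψ] to have type ⟨t, t⟩ with [[ζ γ] μ] of type t, ψ must be the function: ψ : ⟨t, ⟨t, t⟩⟩.

⟨t, ⟨t, t⟩⟩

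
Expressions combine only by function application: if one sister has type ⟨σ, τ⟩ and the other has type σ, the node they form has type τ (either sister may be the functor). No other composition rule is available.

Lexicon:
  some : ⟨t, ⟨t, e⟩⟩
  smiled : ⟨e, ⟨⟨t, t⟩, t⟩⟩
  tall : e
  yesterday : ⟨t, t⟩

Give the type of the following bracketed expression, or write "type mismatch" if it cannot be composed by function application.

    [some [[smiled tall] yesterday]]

[smiled tall]: smiled is ⟨e, ⟨⟨t, t⟩, t⟩⟩, tall is e; result ⟨⟨t, t⟩, t⟩.
[[smiled tall] yesterday]: [smiled tall] is ⟨⟨t, t⟩, t⟩, yesterday is ⟨t, t⟩; result t.
[some [[smiled tall] yesterday]]: some is ⟨t, ⟨t, e⟩⟩, [[smiled tall] yesterday] is t; result ⟨t, e⟩.

⟨t, e⟩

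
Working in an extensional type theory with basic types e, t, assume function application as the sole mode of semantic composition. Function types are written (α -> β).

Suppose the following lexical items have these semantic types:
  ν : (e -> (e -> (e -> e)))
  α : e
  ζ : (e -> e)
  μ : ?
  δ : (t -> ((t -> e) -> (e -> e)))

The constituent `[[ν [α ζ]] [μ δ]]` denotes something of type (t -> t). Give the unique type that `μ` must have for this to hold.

[[ν [α ζ]] [μ δ]] must have type (t -> t). The sister [ν [α ζ]] has type (e -> (e -> e)); that is not a function onto (t -> t), so [μ δ] must be the functor, of type ((e -> (e -> e)) -> (t -> t)).
[μ δ] must have type ((e -> (e -> e)) -> (t -> t)). The sister δ has type (t -> ((t -> e) -> (e -> e))); that is not a function onto ((e -> (e -> e)) -> (t -> t)), so μ must be the functor, of type ((t -> ((t -> e) -> (e -> e))) -> ((e -> (e -> e)) -> (t -> t))).

((t -> ((t -> e) -> (e -> e))) -> ((e -> (e -> e)) -> (t -> t)))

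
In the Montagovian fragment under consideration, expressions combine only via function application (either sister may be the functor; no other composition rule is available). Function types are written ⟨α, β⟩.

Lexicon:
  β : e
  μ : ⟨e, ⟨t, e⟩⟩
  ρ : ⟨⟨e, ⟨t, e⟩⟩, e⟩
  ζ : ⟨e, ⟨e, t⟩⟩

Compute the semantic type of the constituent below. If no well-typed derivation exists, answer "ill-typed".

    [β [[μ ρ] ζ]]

[μ ρ]: ρ is ⟨⟨e, ⟨t, e⟩⟩, e⟩, μ is ⟨e, ⟨t, e⟩⟩; result e.
[[μ ρ] ζ]: ζ is ⟨e, ⟨e, t⟩⟩, [μ ρ] is e; result ⟨e, t⟩.
[β [[μ ρ] ζ]]: [[μ ρ] ζ] is ⟨e, t⟩, β is e; result t.

t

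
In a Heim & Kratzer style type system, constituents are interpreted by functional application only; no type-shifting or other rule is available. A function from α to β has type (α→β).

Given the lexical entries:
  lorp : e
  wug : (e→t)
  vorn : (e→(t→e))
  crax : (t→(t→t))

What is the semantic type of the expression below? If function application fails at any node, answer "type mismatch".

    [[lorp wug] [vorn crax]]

type mismatch

[lorp wug] — wug of type (e→t) combines with lorp of type e: type t.
[vorn crax]: (e→(t→e)) and (t→(t→t)) cannot combine by function application — type clash.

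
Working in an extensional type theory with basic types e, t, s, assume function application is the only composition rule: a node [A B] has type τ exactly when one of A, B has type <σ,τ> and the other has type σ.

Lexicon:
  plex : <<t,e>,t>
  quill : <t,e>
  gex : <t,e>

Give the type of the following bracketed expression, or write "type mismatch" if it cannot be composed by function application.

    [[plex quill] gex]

[plex quill]: functor plex : <<t,e>,t>, argument quill : <t,e>; result t.
[[plex quill] gex]: functor gex : <t,e>, argument [plex quill] : t; result e.

e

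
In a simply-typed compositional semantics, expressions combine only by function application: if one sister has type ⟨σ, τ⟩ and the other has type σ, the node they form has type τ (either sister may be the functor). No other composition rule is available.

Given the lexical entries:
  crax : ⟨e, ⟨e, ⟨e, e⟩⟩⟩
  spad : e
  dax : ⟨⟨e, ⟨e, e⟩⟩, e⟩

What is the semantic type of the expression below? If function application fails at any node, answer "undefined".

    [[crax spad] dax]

e

[crax spad]: crax is ⟨e, ⟨e, ⟨e, e⟩⟩⟩, spad is e; result ⟨e, ⟨e, e⟩⟩.
[[crax spad] dax]: dax is ⟨⟨e, ⟨e, e⟩⟩, e⟩, [crax spad] is ⟨e, ⟨e, e⟩⟩; result e.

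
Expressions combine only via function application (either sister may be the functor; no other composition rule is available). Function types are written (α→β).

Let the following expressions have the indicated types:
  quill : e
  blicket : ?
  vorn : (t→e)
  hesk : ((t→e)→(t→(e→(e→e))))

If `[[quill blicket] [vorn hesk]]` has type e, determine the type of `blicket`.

[[quill blicket] [vorn hesk]] is required to be e. [vorn hesk] : (t→(e→(e→e))) cannot yield e as functor, so [quill blicket] : ((t→(e→(e→e)))→e).
[quill blicket] is required to be ((t→(e→(e→e)))→e). quill : e cannot yield ((t→(e→(e→e)))→e) as functor, so blicket : (e→((t→(e→(e→e)))→e)).

(e→((t→(e→(e→e)))→e))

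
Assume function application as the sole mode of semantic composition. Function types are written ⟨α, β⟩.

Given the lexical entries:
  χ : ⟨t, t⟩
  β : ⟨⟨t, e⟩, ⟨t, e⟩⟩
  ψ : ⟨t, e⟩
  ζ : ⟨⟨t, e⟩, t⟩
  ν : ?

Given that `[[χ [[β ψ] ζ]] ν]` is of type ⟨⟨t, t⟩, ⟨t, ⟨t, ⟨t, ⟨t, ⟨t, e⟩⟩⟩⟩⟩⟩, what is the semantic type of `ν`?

⟨t, ⟨⟨t, t⟩, ⟨t, ⟨t, ⟨t, ⟨t, ⟨t, e⟩⟩⟩⟩⟩⟩⟩

[[χ [[β ψ] ζ]] ν] must have type ⟨⟨t, t⟩, ⟨t, ⟨t, ⟨t, ⟨t, ⟨t, e⟩⟩⟩⟩⟩⟩. The sister [χ [[β ψ] ζ]] has type t; that is not a function onto ⟨⟨t, t⟩, ⟨t, ⟨t, ⟨t, ⟨t, ⟨t, e⟩⟩⟩⟩⟩⟩, so ν must be the functor, of type ⟨t, ⟨⟨t, t⟩, ⟨t, ⟨t, ⟨t, ⟨t, ⟨t, e⟩⟩⟩⟩⟩⟩⟩.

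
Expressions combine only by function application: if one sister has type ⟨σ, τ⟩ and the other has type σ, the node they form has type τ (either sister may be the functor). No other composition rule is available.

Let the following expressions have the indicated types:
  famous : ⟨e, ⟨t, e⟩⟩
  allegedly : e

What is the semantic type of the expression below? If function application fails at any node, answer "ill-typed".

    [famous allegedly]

[famous allegedly]: ⟨e, ⟨t, e⟩⟩ applied to e yields ⟨t, e⟩.

⟨t, e⟩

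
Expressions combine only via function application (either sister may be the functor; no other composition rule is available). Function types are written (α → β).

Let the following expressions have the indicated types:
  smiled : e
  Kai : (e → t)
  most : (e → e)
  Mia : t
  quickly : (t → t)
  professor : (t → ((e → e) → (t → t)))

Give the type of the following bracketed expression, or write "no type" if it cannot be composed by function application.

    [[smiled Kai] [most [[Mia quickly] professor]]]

t

[smiled Kai]: functor Kai : (e → t), argument smiled : e; result t.
[Mia quickly]: functor quickly : (t → t), argument Mia : t; result t.
[[Mia quickly] professor]: functor professor : (t → ((e → e) → (t → t))), argument [Mia quickly] : t; result ((e → e) → (t → t)).
[most [[Mia quickly] professor]]: functor [[Mia quickly] professor] : ((e → e) → (t → t)), argument most : (e → e); result (t → t).
[[smiled Kai] [most [[Mia quickly] professor]]]: functor [most [[Mia quickly] professor]] : (t → t), argument [smiled Kai] : t; result t.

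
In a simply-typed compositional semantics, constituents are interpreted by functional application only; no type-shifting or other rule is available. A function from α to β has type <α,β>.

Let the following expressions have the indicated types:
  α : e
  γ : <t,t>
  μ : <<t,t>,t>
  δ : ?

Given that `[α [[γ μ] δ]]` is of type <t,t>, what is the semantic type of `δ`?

At [α [[γ μ] δ]] (required: <t,t>): α is e, which is not a function with range <t,t>; hence [[γ μ] δ] is the functor — type <e,<t,t>>.
At [[γ μ] δ] (required: <e,<t,t>>): [γ μ] is t, which is not a function with range <e,<t,t>>; hence δ is the functor — type <t,<e,<t,t>>>.

<t,<e,<t,t>>>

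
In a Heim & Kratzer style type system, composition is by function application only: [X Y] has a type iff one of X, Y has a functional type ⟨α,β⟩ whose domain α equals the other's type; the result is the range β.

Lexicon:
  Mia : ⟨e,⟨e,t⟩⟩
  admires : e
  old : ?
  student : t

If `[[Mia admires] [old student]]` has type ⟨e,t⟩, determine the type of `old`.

[[Mia admires] [old student]] must have type ⟨e,t⟩. The sister [Mia admires] has type ⟨e,t⟩; that is not a function onto ⟨e,t⟩, so [old student] must be the functor, of type ⟨⟨e,t⟩,⟨e,t⟩⟩.
[old student] must have type ⟨⟨e,t⟩,⟨e,t⟩⟩. The sister student has type t; that is not a function onto ⟨⟨e,t⟩,⟨e,t⟩⟩, so old must be the functor, of type ⟨t,⟨⟨e,t⟩,⟨e,t⟩⟩⟩.

⟨t,⟨⟨e,t⟩,⟨e,t⟩⟩⟩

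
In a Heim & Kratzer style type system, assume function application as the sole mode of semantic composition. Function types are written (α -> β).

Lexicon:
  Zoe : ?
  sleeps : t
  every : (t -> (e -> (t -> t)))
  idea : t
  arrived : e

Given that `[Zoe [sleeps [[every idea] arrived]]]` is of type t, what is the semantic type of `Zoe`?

(t -> t)

[Zoe [sleeps [[every idea] arrived]]] is required to be t. [sleeps [[every idea] arrived]] : t cannot yield t as functor, so Zoe : (t -> t).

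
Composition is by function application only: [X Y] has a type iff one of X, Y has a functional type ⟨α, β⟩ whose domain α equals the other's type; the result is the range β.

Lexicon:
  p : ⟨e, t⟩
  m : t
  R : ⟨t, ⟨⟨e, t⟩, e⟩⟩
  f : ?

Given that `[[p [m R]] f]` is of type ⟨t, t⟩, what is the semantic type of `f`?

⟨e, ⟨t, t⟩⟩

At [[p [m R]] f] (required: ⟨t, t⟩): [p [m R]] is e, which is not a function with range ⟨t, t⟩; hence f is the functor — type ⟨e, ⟨t, t⟩⟩.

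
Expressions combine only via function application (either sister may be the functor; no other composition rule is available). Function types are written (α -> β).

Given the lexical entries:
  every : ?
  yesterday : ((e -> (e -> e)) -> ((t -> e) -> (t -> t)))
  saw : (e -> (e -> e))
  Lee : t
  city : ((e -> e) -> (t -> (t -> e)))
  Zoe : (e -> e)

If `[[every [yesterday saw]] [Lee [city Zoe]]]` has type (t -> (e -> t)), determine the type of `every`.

(((t -> e) -> (t -> t)) -> ((t -> e) -> (t -> (e -> t))))

For [[every [yesterday saw]] [Lee [city Zoe]]] to have type (t -> (e -> t)) with [Lee [city Zoe]] of type (t -> e), [every [yesterday saw]] must be the function: [every [yesterday saw]] : ((t -> e) -> (t -> (e -> t))).
For [every [yesterday saw]] to have type ((t -> e) -> (t -> (e -> t))) with [yesterday saw] of type ((t -> e) -> (t -> t)), every must be the function: every : (((t -> e) -> (t -> t)) -> ((t -> e) -> (t -> (e -> t)))).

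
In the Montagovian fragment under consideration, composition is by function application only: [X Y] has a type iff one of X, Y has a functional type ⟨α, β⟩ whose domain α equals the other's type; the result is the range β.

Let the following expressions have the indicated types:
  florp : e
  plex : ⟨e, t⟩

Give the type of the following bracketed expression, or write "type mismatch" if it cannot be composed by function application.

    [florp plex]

t

At [florp plex], plex : ⟨e, t⟩ takes florp : e, giving t.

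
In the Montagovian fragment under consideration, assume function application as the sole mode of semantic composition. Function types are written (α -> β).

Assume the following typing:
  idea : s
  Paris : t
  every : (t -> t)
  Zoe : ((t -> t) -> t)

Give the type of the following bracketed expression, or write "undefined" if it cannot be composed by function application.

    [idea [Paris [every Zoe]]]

undefined

At [every Zoe], Zoe : ((t -> t) -> t) takes every : (t -> t), giving t.
[Paris [every Zoe]]: t and t cannot combine by function application — type clash.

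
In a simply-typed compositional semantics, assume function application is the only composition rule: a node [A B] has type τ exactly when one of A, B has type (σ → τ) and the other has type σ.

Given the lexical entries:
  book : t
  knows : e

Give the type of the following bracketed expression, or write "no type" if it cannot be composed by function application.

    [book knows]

[book knows]: t with e — neither is a function whose domain matches the other; composition fails here.

no type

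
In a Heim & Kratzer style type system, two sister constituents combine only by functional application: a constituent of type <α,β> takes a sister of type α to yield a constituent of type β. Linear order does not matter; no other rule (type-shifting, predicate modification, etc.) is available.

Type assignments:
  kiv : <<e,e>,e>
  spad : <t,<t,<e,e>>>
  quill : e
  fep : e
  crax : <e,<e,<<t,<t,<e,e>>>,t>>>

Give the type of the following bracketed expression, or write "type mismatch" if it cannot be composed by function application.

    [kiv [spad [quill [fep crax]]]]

type mismatch

[fep crax]: crax is <e,<e,<<t,<t,<e,e>>>,t>>>, fep is e; result <e,<<t,<t,<e,e>>>,t>>.
[quill [fep crax]]: [fep crax] is <e,<<t,<t,<e,e>>>,t>>, quill is e; result <<t,<t,<e,e>>>,t>.
[spad [quill [fep crax]]]: [quill [fep crax]] is <<t,<t,<e,e>>>,t>, spad is <t,<t,<e,e>>>; result t.
At [kiv [spad [quill [fep crax]]]]: neither <<e,e>,e> nor t can take the other as argument; the node is ill-typed.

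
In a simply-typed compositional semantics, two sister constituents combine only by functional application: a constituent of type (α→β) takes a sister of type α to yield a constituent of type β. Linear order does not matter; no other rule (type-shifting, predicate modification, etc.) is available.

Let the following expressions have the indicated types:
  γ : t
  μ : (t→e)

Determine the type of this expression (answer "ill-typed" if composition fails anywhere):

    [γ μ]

e

[γ μ] — μ of type (t→e) combines with γ of type t: type e.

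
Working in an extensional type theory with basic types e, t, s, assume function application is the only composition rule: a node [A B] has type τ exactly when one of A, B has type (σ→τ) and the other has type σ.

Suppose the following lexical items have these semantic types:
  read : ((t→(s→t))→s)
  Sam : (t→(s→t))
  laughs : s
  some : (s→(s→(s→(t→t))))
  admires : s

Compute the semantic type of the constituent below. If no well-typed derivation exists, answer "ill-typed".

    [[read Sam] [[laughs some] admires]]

At [read Sam], read : ((t→(s→t))→s) takes Sam : (t→(s→t)), giving s.
At [laughs some], some : (s→(s→(s→(t→t)))) takes laughs : s, giving (s→(s→(t→t))).
At [[laughs some] admires], [laughs some] : (s→(s→(t→t))) takes admires : s, giving (s→(t→t)).
At [[read Sam] [[laughs some] admires]], [[laughs some] admires] : (s→(t→t)) takes [read Sam] : s, giving (t→t).

(t→t)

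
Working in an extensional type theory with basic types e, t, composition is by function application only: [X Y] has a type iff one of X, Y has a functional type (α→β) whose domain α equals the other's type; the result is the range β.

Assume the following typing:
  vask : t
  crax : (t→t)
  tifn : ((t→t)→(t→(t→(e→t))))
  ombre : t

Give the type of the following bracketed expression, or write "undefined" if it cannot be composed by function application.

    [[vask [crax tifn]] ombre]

[crax tifn]: functor tifn : ((t→t)→(t→(t→(e→t)))), argument crax : (t→t); result (t→(t→(e→t))).
[vask [crax tifn]]: functor [crax tifn] : (t→(t→(e→t))), argument vask : t; result (t→(e→t)).
[[vask [crax tifn]] ombre]: functor [vask [crax tifn]] : (t→(e→t)), argument ombre : t; result (e→t).

(e→t)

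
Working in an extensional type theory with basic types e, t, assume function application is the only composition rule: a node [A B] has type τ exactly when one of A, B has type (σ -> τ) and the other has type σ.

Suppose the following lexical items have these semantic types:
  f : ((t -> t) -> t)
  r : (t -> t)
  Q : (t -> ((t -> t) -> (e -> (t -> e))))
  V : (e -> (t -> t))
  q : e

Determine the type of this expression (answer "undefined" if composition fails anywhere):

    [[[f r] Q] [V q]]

[f r]: functor f : ((t -> t) -> t), argument r : (t -> t); result t.
[[f r] Q]: functor Q : (t -> ((t -> t) -> (e -> (t -> e)))), argument [f r] : t; result ((t -> t) -> (e -> (t -> e))).
[V q]: functor V : (e -> (t -> t)), argument q : e; result (t -> t).
[[[f r] Q] [V q]]: functor [[f r] Q] : ((t -> t) -> (e -> (t -> e))), argument [V q] : (t -> t); result (e -> (t -> e)).

(e -> (t -> e))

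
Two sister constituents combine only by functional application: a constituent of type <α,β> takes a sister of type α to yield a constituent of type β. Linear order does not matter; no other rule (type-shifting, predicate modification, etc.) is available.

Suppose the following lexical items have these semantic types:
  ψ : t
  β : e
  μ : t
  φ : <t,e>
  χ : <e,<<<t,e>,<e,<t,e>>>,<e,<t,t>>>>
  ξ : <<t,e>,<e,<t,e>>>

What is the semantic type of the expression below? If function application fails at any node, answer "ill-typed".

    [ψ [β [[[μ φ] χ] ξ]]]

At [μ φ], φ : <t,e> takes μ : t, giving e.
At [[μ φ] χ], χ : <e,<<<t,e>,<e,<t,e>>>,<e,<t,t>>>> takes [μ φ] : e, giving <<<t,e>,<e,<t,e>>>,<e,<t,t>>>.
At [[[μ φ] χ] ξ], [[μ φ] χ] : <<<t,e>,<e,<t,e>>>,<e,<t,t>>> takes ξ : <<t,e>,<e,<t,e>>>, giving <e,<t,t>>.
At [β [[[μ φ] χ] ξ]], [[[μ φ] χ] ξ] : <e,<t,t>> takes β : e, giving <t,t>.
At [ψ [β [[[μ φ] χ] ξ]]], [β [[[μ φ] χ] ξ]] : <t,t> takes ψ : t, giving t.

t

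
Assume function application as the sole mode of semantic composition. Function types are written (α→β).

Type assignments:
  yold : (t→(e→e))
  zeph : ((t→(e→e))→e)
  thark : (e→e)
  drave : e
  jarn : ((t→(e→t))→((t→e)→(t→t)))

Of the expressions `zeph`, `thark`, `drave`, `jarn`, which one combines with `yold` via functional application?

zeph

zeph — combines: zeph : ((t→(e→e))→e) takes yold : (t→(e→e)) as argument, giving e.
thark : (e→e) — no; yold wants t, and thark wants e.
drave : e — no; yold wants t, and drave wants nothing (atomic).
jarn : ((t→(e→t))→((t→e)→(t→t))) — no; yold wants t, and jarn wants (t→(e→t)).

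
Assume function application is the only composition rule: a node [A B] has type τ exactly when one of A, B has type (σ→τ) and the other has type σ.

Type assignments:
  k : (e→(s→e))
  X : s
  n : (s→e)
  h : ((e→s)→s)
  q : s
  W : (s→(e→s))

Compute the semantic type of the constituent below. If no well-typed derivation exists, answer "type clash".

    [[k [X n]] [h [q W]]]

e

[X n]: functor n : (s→e), argument X : s; result e.
[k [X n]]: functor k : (e→(s→e)), argument [X n] : e; result (s→e).
[q W]: functor W : (s→(e→s)), argument q : s; result (e→s).
[h [q W]]: functor h : ((e→s)→s), argument [q W] : (e→s); result s.
[[k [X n]] [h [q W]]]: functor [k [X n]] : (s→e), argument [h [q W]] : s; result e.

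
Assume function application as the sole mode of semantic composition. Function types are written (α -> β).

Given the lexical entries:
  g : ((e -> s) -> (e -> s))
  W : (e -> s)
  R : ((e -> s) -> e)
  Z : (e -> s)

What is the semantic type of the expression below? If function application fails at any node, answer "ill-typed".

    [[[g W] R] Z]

s

[g W]: functor g : ((e -> s) -> (e -> s)), argument W : (e -> s); result (e -> s).
[[g W] R]: functor R : ((e -> s) -> e), argument [g W] : (e -> s); result e.
[[[g W] R] Z]: functor Z : (e -> s), argument [[g W] R] : e; result s.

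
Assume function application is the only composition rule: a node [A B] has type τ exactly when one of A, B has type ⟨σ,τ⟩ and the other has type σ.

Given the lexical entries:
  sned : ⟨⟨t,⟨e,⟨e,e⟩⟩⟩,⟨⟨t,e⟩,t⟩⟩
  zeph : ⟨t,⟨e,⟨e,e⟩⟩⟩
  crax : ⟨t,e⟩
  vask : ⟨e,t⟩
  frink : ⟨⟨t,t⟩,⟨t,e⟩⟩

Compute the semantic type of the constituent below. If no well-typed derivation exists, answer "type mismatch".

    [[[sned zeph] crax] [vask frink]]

type mismatch

[sned zeph]: sned is ⟨⟨t,⟨e,⟨e,e⟩⟩⟩,⟨⟨t,e⟩,t⟩⟩, zeph is ⟨t,⟨e,⟨e,e⟩⟩⟩; result ⟨⟨t,e⟩,t⟩.
[[sned zeph] crax]: [sned zeph] is ⟨⟨t,e⟩,t⟩, crax is ⟨t,e⟩; result t.
[vask frink]: ⟨e,t⟩ and ⟨⟨t,t⟩,⟨t,e⟩⟩ cannot combine by function application — type clash.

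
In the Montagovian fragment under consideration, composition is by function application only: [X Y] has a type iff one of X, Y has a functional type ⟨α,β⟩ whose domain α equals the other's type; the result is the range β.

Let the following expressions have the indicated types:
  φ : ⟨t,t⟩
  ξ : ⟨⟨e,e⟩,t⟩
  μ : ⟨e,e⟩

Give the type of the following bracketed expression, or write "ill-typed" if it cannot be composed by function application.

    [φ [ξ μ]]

t

[ξ μ] — ξ of type ⟨⟨e,e⟩,t⟩ combines with μ of type ⟨e,e⟩: type t.
[φ [ξ μ]] — φ of type ⟨t,t⟩ combines with [ξ μ] of type t: type t.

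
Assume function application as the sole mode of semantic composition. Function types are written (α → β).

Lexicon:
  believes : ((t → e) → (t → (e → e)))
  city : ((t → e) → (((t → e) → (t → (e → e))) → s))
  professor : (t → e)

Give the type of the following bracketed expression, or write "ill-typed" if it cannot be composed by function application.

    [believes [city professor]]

s

[city professor]: ((t → e) → (((t → e) → (t → (e → e))) → s)) applied to (t → e) yields (((t → e) → (t → (e → e))) → s).
[believes [city professor]]: (((t → e) → (t → (e → e))) → s) applied to ((t → e) → (t → (e → e))) yields s.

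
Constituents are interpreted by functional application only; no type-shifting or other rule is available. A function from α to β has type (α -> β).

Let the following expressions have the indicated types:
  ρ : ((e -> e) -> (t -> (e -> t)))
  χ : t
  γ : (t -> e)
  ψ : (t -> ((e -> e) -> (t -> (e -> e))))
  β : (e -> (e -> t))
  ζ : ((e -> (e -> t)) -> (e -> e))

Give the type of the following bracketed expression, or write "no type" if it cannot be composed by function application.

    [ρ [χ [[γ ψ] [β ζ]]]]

[γ ψ]: (t -> e) and (t -> ((e -> e) -> (t -> (e -> e)))) cannot combine by function application — type clash.

no type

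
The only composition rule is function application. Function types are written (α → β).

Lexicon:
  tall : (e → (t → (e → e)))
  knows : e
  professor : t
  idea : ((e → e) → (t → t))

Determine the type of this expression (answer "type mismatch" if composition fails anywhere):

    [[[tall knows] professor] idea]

[tall knows]: (e → (t → (e → e))) applied to e yields (t → (e → e)).
[[tall knows] professor]: (t → (e → e)) applied to t yields (e → e).
[[[tall knows] professor] idea]: ((e → e) → (t → t)) applied to (e → e) yields (t → t).

(t → t)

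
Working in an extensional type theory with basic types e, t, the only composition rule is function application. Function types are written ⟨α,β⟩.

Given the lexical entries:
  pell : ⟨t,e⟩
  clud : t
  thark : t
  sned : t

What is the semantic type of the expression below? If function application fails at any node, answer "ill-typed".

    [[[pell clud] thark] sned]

[pell clud]: ⟨t,e⟩ applied to t yields e.
At [[pell clud] thark]: neither e nor t can take the other as argument; the node is ill-typed.

ill-typed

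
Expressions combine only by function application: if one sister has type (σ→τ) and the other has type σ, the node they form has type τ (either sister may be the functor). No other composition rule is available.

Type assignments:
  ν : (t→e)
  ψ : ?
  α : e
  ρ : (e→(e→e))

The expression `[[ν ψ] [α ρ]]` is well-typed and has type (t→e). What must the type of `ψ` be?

At [[ν ψ] [α ρ]] (required: (t→e)): [α ρ] is (e→e), which is not a function with range (t→e); hence [ν ψ] is the functor — type ((e→e)→(t→e)).
At [ν ψ] (required: ((e→e)→(t→e))): ν is (t→e), which is not a function with range ((e→e)→(t→e)); hence ψ is the functor — type ((t→e)→((e→e)→(t→e))).

((t→e)→((e→e)→(t→e)))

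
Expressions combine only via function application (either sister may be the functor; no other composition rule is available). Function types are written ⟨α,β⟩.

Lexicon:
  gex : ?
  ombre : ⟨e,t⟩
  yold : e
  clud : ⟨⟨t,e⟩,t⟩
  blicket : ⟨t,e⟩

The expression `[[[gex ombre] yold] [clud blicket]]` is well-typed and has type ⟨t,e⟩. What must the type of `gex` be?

At [[[gex ombre] yold] [clud blicket]] (required: ⟨t,e⟩): [clud blicket] is t, which is not a function with range ⟨t,e⟩; hence [[gex ombre] yold] is the functor — type ⟨t,⟨t,e⟩⟩.
At [[gex ombre] yold] (required: ⟨t,⟨t,e⟩⟩): yold is e, which is not a function with range ⟨t,⟨t,e⟩⟩; hence [gex ombre] is the functor — type ⟨e,⟨t,⟨t,e⟩⟩⟩.
At [gex ombre] (required: ⟨e,⟨t,⟨t,e⟩⟩⟩): ombre is ⟨e,t⟩, which is not a function with range ⟨e,⟨t,⟨t,e⟩⟩⟩; hence gex is the functor — type ⟨⟨e,t⟩,⟨e,⟨t,⟨t,e⟩⟩⟩⟩.

⟨⟨e,t⟩,⟨e,⟨t,⟨t,e⟩⟩⟩⟩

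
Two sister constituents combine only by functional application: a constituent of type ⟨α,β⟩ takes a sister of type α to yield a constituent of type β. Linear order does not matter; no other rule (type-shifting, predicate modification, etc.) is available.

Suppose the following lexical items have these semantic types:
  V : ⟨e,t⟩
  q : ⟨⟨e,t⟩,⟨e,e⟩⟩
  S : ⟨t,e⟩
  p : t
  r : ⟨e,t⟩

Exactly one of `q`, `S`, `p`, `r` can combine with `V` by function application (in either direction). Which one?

q

q — combines: q : ⟨⟨e,t⟩,⟨e,e⟩⟩ takes V : ⟨e,t⟩ as argument, giving ⟨e,e⟩.
S : ⟨t,e⟩ — does not combine with V.
p : t — does not combine with V.
r : ⟨e,t⟩ — does not combine with V.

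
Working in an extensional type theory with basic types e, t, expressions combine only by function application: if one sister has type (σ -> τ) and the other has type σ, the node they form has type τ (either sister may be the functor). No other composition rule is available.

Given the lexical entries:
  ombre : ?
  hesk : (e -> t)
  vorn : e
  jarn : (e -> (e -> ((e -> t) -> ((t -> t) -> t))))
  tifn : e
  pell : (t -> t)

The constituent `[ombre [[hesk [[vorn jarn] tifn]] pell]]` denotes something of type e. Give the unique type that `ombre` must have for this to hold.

(t -> e)

At [ombre [[hesk [[vorn jarn] tifn]] pell]] (required: e): [[hesk [[vorn jarn] tifn]] pell] is t, which is not a function with range e; hence ombre is the functor — type (t -> e).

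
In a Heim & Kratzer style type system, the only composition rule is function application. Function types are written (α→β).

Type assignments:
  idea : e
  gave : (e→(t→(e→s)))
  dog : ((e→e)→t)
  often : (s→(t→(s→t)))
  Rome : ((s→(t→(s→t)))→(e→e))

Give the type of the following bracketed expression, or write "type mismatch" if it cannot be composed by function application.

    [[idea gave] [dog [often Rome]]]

[idea gave]: gave is (e→(t→(e→s))), idea is e; result (t→(e→s)).
[often Rome]: Rome is ((s→(t→(s→t)))→(e→e)), often is (s→(t→(s→t))); result (e→e).
[dog [often Rome]]: dog is ((e→e)→t), [often Rome] is (e→e); result t.
[[idea gave] [dog [often Rome]]]: [idea gave] is (t→(e→s)), [dog [often Rome]] is t; result (e→s).

(e→s)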